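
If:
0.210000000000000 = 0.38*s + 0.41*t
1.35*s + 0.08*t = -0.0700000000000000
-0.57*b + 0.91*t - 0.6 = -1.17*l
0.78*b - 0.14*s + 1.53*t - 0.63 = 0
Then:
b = -0.37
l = -0.13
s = -0.09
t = 0.59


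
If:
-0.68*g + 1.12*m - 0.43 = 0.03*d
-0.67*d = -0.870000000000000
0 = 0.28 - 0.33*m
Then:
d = 1.30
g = 0.71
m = 0.85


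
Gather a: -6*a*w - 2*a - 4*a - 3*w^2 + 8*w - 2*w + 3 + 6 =a*(-6*w - 6) - 3*w^2 + 6*w + 9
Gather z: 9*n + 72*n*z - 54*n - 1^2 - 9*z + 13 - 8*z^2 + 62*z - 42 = -45*n - 8*z^2 + z*(72*n + 53) - 30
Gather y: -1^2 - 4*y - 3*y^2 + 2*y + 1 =-3*y^2 - 2*y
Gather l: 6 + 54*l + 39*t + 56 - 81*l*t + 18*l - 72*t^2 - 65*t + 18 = l*(72 - 81*t) - 72*t^2 - 26*t + 80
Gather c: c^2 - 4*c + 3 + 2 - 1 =c^2 - 4*c + 4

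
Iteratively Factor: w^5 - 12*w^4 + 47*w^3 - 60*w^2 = (w)*(w^4 - 12*w^3 + 47*w^2 - 60*w) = w*(w - 3)*(w^3 - 9*w^2 + 20*w) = w*(w - 5)*(w - 3)*(w^2 - 4*w) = w^2*(w - 5)*(w - 3)*(w - 4)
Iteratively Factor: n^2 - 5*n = (n - 5)*(n)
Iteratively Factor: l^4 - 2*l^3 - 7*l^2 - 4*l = (l - 4)*(l^3 + 2*l^2 + l) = (l - 4)*(l + 1)*(l^2 + l) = l*(l - 4)*(l + 1)*(l + 1)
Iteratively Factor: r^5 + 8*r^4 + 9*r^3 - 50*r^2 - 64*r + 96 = (r + 4)*(r^4 + 4*r^3 - 7*r^2 - 22*r + 24) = (r + 4)^2*(r^3 - 7*r + 6) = (r + 3)*(r + 4)^2*(r^2 - 3*r + 2) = (r - 1)*(r + 3)*(r + 4)^2*(r - 2)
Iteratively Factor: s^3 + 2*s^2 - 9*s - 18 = (s - 3)*(s^2 + 5*s + 6) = (s - 3)*(s + 2)*(s + 3)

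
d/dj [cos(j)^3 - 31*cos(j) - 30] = (31 - 3*cos(j)^2)*sin(j)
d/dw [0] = 0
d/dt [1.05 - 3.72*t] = -3.72000000000000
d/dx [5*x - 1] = 5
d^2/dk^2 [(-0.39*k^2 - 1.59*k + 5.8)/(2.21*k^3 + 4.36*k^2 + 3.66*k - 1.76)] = (-3.809598*k^6 - 46.594314*k^5 + 266.93706*k^4 + 850.664612*k^3 + 850.847568*k^2 + 617.476416*k + 221.502304)/(10.793861*k^9 + 63.884028*k^8 + 179.661066*k^7 + 268.691584*k^6 + 195.7863*k^5 - 10.571856*k^4 - 98.947272*k^3 - 30.21216*k^2 + 34.011648*k - 5.451776)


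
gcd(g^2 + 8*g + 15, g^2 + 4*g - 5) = g + 5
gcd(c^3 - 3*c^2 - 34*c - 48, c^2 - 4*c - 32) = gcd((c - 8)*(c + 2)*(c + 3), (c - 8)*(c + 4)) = c - 8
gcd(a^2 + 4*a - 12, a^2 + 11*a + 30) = a + 6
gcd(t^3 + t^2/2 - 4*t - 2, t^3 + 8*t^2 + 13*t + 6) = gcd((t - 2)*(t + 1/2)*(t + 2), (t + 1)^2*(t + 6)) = 1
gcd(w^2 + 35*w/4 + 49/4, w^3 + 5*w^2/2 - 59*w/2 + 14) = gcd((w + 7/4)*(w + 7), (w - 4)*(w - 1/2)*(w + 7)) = w + 7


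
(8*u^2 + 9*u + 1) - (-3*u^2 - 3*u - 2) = 11*u^2 + 12*u + 3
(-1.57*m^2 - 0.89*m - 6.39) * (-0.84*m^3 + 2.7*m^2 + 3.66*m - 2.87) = 1.3188*m^5 - 3.4914*m^4 - 2.7816*m^3 - 16.0045*m^2 - 20.8331*m + 18.3393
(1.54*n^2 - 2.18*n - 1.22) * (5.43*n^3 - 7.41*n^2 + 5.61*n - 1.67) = 8.3622*n^5 - 23.2488*n^4 + 18.1686*n^3 - 5.7614*n^2 - 3.2036*n + 2.0374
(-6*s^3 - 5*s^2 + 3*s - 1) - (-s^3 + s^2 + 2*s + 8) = -5*s^3 - 6*s^2 + s - 9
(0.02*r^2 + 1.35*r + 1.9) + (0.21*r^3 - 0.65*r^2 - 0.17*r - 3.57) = 0.21*r^3 - 0.63*r^2 + 1.18*r - 1.67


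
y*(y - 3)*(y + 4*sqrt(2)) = y^3 - 3*y^2 + 4*sqrt(2)*y^2 - 12*sqrt(2)*y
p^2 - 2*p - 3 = (p - 3)*(p + 1)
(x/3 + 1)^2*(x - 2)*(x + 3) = x^4/9 + 7*x^3/9 + x^2 - 3*x - 6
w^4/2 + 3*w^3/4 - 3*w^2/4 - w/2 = w*(w/2 + 1/4)*(w - 1)*(w + 2)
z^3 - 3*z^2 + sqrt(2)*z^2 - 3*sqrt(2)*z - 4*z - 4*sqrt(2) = (z - 4)*(z + 1)*(z + sqrt(2))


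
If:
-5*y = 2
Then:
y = -2/5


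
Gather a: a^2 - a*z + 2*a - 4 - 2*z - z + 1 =a^2 + a*(2 - z) - 3*z - 3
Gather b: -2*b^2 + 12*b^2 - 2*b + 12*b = 10*b^2 + 10*b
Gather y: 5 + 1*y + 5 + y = 2*y + 10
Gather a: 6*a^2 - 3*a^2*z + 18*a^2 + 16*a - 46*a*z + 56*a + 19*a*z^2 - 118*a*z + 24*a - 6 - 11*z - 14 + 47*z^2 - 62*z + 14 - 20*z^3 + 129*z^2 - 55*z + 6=a^2*(24 - 3*z) + a*(19*z^2 - 164*z + 96) - 20*z^3 + 176*z^2 - 128*z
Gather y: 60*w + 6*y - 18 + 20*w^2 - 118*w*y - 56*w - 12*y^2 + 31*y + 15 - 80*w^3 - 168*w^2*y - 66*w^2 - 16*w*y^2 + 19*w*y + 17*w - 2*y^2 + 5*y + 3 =-80*w^3 - 46*w^2 + 21*w + y^2*(-16*w - 14) + y*(-168*w^2 - 99*w + 42)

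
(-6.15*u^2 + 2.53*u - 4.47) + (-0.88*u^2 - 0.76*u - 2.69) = -7.03*u^2 + 1.77*u - 7.16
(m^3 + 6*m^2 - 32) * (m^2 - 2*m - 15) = m^5 + 4*m^4 - 27*m^3 - 122*m^2 + 64*m + 480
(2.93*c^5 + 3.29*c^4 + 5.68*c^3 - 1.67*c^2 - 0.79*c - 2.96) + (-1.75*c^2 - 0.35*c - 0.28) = 2.93*c^5 + 3.29*c^4 + 5.68*c^3 - 3.42*c^2 - 1.14*c - 3.24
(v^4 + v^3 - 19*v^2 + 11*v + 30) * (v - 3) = v^5 - 2*v^4 - 22*v^3 + 68*v^2 - 3*v - 90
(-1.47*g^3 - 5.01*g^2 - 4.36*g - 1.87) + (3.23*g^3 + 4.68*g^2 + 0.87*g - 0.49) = 1.76*g^3 - 0.33*g^2 - 3.49*g - 2.36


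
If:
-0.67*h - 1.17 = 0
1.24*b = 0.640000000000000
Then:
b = 0.52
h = -1.75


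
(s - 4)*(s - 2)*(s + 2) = s^3 - 4*s^2 - 4*s + 16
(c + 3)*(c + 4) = c^2 + 7*c + 12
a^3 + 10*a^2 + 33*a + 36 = (a + 3)^2*(a + 4)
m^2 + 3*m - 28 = (m - 4)*(m + 7)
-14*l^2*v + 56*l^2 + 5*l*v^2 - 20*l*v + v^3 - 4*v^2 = (-2*l + v)*(7*l + v)*(v - 4)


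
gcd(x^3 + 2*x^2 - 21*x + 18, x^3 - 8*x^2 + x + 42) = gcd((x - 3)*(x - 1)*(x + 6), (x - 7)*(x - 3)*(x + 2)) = x - 3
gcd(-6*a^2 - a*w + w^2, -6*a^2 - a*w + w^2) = -6*a^2 - a*w + w^2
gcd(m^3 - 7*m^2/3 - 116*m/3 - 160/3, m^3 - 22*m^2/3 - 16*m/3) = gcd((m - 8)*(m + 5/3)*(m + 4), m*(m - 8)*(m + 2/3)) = m - 8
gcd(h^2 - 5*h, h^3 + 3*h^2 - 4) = 1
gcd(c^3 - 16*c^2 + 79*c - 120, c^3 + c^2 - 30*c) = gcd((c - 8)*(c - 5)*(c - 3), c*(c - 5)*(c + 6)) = c - 5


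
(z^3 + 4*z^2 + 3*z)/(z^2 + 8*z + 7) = z*(z + 3)/(z + 7)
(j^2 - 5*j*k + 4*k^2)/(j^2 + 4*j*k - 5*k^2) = (j - 4*k)/(j + 5*k)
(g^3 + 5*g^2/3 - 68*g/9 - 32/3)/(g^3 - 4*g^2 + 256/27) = 3*(g + 3)/(3*g - 8)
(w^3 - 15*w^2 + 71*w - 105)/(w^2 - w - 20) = (w^2 - 10*w + 21)/(w + 4)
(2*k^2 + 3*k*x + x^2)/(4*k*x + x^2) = (2*k^2 + 3*k*x + x^2)/(x*(4*k + x))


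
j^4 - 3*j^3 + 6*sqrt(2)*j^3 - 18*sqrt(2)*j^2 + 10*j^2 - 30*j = j*(j - 3)*(j + sqrt(2))*(j + 5*sqrt(2))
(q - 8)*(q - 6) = q^2 - 14*q + 48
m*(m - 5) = m^2 - 5*m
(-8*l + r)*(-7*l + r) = 56*l^2 - 15*l*r + r^2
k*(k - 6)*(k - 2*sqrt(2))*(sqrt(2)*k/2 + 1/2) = sqrt(2)*k^4/2 - 3*sqrt(2)*k^3 - 3*k^3/2 - sqrt(2)*k^2 + 9*k^2 + 6*sqrt(2)*k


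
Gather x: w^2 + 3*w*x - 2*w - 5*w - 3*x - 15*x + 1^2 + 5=w^2 - 7*w + x*(3*w - 18) + 6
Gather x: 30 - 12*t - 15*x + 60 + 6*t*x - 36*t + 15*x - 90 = 6*t*x - 48*t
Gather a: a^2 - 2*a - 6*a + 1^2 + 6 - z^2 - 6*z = a^2 - 8*a - z^2 - 6*z + 7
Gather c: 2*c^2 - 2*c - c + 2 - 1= 2*c^2 - 3*c + 1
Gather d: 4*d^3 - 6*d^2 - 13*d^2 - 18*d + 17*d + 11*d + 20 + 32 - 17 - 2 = 4*d^3 - 19*d^2 + 10*d + 33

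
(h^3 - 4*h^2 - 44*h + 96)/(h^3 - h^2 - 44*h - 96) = (h^2 + 4*h - 12)/(h^2 + 7*h + 12)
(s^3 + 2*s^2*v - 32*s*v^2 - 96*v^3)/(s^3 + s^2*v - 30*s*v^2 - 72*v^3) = (s + 4*v)/(s + 3*v)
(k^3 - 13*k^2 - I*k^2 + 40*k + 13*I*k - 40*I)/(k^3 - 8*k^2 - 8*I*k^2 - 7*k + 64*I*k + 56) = (k - 5)/(k - 7*I)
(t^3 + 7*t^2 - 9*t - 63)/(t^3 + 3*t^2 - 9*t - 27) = (t + 7)/(t + 3)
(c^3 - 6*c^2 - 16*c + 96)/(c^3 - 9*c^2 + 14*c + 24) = (c + 4)/(c + 1)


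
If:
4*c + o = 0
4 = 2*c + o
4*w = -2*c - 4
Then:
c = -2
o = 8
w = 0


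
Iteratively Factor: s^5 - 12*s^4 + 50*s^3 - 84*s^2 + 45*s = (s)*(s^4 - 12*s^3 + 50*s^2 - 84*s + 45) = s*(s - 5)*(s^3 - 7*s^2 + 15*s - 9) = s*(s - 5)*(s - 3)*(s^2 - 4*s + 3) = s*(s - 5)*(s - 3)*(s - 1)*(s - 3)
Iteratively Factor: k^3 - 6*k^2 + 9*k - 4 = (k - 1)*(k^2 - 5*k + 4) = (k - 1)^2*(k - 4)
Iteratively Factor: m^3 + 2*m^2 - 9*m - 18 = (m + 2)*(m^2 - 9) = (m - 3)*(m + 2)*(m + 3)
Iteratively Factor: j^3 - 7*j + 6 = (j - 2)*(j^2 + 2*j - 3) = (j - 2)*(j + 3)*(j - 1)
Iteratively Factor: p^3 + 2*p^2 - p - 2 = (p + 1)*(p^2 + p - 2) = (p + 1)*(p + 2)*(p - 1)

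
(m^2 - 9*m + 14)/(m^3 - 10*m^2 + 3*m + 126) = (m - 2)/(m^2 - 3*m - 18)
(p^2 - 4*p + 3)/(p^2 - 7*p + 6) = (p - 3)/(p - 6)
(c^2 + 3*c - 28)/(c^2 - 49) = (c - 4)/(c - 7)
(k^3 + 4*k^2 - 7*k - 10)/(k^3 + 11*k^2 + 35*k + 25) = (k - 2)/(k + 5)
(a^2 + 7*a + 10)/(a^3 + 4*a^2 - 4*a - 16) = (a + 5)/(a^2 + 2*a - 8)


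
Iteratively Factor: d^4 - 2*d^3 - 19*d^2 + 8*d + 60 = (d - 5)*(d^3 + 3*d^2 - 4*d - 12) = (d - 5)*(d + 2)*(d^2 + d - 6) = (d - 5)*(d - 2)*(d + 2)*(d + 3)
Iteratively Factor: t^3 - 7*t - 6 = (t + 2)*(t^2 - 2*t - 3) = (t - 3)*(t + 2)*(t + 1)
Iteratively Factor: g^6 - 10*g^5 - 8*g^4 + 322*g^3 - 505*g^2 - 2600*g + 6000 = (g + 4)*(g^5 - 14*g^4 + 48*g^3 + 130*g^2 - 1025*g + 1500) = (g + 4)^2*(g^4 - 18*g^3 + 120*g^2 - 350*g + 375) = (g - 3)*(g + 4)^2*(g^3 - 15*g^2 + 75*g - 125) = (g - 5)*(g - 3)*(g + 4)^2*(g^2 - 10*g + 25) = (g - 5)^2*(g - 3)*(g + 4)^2*(g - 5)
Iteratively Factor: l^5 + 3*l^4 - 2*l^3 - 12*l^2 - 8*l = (l + 2)*(l^4 + l^3 - 4*l^2 - 4*l) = (l + 1)*(l + 2)*(l^3 - 4*l) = (l - 2)*(l + 1)*(l + 2)*(l^2 + 2*l) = l*(l - 2)*(l + 1)*(l + 2)*(l + 2)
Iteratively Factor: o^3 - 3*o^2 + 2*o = (o)*(o^2 - 3*o + 2) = o*(o - 2)*(o - 1)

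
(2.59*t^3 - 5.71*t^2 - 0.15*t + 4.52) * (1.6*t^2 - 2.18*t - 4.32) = 4.144*t^5 - 14.7822*t^4 + 1.019*t^3 + 32.2262*t^2 - 9.2056*t - 19.5264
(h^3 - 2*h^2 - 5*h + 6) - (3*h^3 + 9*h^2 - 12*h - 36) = -2*h^3 - 11*h^2 + 7*h + 42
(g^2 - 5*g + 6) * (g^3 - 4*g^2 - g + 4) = g^5 - 9*g^4 + 25*g^3 - 15*g^2 - 26*g + 24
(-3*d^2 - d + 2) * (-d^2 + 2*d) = 3*d^4 - 5*d^3 - 4*d^2 + 4*d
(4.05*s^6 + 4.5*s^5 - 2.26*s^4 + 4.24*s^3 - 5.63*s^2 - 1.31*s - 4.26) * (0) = 0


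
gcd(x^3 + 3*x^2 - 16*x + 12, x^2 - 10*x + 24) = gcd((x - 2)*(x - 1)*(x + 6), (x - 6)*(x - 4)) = 1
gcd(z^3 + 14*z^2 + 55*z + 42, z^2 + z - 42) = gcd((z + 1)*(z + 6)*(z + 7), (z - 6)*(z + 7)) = z + 7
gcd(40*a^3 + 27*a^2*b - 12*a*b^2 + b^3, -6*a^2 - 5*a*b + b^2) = a + b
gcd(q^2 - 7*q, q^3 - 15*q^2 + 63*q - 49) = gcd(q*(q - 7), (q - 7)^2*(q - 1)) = q - 7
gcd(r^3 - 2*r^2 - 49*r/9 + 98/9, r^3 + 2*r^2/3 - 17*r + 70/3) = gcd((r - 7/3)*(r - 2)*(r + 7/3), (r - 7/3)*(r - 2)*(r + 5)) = r^2 - 13*r/3 + 14/3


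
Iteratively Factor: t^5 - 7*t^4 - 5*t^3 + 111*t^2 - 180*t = (t - 3)*(t^4 - 4*t^3 - 17*t^2 + 60*t) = (t - 3)*(t + 4)*(t^3 - 8*t^2 + 15*t) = (t - 3)^2*(t + 4)*(t^2 - 5*t) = (t - 5)*(t - 3)^2*(t + 4)*(t)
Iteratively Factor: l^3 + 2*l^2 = (l)*(l^2 + 2*l) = l^2*(l + 2)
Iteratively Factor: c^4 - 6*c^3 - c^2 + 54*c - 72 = (c - 2)*(c^3 - 4*c^2 - 9*c + 36) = (c - 4)*(c - 2)*(c^2 - 9) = (c - 4)*(c - 2)*(c + 3)*(c - 3)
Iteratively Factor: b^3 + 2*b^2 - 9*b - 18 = (b + 3)*(b^2 - b - 6) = (b - 3)*(b + 3)*(b + 2)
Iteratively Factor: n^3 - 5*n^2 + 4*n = (n - 4)*(n^2 - n) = n*(n - 4)*(n - 1)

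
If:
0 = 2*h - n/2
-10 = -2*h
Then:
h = 5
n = 20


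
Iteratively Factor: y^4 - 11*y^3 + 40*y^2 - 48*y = (y - 4)*(y^3 - 7*y^2 + 12*y) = y*(y - 4)*(y^2 - 7*y + 12) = y*(y - 4)^2*(y - 3)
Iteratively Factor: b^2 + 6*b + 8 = (b + 4)*(b + 2)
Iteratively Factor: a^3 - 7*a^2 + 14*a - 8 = (a - 4)*(a^2 - 3*a + 2) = (a - 4)*(a - 1)*(a - 2)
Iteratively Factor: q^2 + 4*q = (q + 4)*(q)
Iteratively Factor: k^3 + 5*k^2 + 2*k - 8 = (k + 4)*(k^2 + k - 2) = (k + 2)*(k + 4)*(k - 1)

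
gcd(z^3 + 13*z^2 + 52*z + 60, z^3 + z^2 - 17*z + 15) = z + 5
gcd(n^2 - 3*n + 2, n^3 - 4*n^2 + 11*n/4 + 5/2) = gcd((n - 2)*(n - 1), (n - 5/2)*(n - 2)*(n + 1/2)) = n - 2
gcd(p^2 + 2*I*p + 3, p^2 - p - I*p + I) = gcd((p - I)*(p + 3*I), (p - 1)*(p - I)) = p - I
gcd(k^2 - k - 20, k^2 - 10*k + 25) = k - 5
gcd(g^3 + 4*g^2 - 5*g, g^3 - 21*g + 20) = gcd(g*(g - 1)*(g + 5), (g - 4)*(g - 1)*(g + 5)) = g^2 + 4*g - 5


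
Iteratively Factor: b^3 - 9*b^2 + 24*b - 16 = (b - 4)*(b^2 - 5*b + 4) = (b - 4)^2*(b - 1)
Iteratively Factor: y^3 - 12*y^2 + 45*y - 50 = (y - 5)*(y^2 - 7*y + 10) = (y - 5)^2*(y - 2)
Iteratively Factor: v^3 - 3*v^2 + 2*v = (v)*(v^2 - 3*v + 2) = v*(v - 1)*(v - 2)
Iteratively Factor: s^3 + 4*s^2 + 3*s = (s + 1)*(s^2 + 3*s) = (s + 1)*(s + 3)*(s)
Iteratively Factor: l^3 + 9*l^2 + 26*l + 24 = (l + 4)*(l^2 + 5*l + 6) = (l + 3)*(l + 4)*(l + 2)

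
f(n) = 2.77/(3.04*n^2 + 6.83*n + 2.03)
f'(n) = 2.77*(-6.08*n - 6.83)/(3.04*n^2 + 6.83*n + 2.03)^2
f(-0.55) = -3.43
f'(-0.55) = -14.83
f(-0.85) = -1.75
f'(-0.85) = -1.85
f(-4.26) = 0.10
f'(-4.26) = 0.07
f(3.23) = 0.05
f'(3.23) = -0.02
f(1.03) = 0.23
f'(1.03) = -0.24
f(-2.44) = 0.80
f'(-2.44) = 1.85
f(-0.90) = -1.67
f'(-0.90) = -1.37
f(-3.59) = 0.17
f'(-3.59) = 0.15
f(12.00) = 0.01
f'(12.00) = -0.00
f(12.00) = 0.01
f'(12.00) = -0.00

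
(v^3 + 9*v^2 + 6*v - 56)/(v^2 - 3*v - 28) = (v^2 + 5*v - 14)/(v - 7)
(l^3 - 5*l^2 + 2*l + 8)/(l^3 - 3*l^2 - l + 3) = (l^2 - 6*l + 8)/(l^2 - 4*l + 3)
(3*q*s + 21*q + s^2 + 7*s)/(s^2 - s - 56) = (3*q + s)/(s - 8)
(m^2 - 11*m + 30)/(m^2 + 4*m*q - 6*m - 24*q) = (m - 5)/(m + 4*q)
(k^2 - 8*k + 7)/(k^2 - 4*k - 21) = (k - 1)/(k + 3)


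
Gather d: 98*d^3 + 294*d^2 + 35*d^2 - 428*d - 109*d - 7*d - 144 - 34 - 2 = 98*d^3 + 329*d^2 - 544*d - 180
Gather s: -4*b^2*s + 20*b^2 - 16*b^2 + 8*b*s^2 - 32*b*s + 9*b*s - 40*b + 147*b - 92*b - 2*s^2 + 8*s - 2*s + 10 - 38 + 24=4*b^2 + 15*b + s^2*(8*b - 2) + s*(-4*b^2 - 23*b + 6) - 4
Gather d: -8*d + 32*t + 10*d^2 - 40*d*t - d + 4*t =10*d^2 + d*(-40*t - 9) + 36*t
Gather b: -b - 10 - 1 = -b - 11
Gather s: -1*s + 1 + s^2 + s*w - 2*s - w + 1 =s^2 + s*(w - 3) - w + 2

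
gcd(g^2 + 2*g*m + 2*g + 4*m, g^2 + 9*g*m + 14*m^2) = g + 2*m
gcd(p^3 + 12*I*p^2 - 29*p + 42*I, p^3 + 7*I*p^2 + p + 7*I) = p^2 + 6*I*p + 7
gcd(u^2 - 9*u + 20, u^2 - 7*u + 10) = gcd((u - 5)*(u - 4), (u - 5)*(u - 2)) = u - 5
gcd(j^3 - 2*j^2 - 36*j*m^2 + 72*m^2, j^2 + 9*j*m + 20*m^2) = 1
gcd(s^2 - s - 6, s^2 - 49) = 1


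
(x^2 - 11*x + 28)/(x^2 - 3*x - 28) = (x - 4)/(x + 4)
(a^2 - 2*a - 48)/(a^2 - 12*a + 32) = (a + 6)/(a - 4)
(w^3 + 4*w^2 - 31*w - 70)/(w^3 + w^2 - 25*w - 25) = (w^2 + 9*w + 14)/(w^2 + 6*w + 5)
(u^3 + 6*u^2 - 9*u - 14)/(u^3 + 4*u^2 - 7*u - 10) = (u + 7)/(u + 5)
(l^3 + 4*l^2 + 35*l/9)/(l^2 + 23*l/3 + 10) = l*(3*l + 7)/(3*(l + 6))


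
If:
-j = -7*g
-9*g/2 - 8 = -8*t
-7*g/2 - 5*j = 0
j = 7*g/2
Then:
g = 0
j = 0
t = 1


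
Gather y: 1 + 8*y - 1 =8*y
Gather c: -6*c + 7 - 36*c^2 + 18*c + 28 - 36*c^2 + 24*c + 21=-72*c^2 + 36*c + 56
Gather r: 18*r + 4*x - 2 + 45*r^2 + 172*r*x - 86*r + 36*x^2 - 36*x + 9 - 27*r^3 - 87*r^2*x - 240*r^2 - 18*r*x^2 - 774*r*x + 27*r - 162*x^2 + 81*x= -27*r^3 + r^2*(-87*x - 195) + r*(-18*x^2 - 602*x - 41) - 126*x^2 + 49*x + 7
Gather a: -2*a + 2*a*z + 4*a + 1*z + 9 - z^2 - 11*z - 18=a*(2*z + 2) - z^2 - 10*z - 9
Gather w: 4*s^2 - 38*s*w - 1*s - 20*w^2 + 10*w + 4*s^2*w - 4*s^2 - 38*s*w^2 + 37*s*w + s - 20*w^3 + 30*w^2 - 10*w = -20*w^3 + w^2*(10 - 38*s) + w*(4*s^2 - s)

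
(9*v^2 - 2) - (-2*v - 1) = 9*v^2 + 2*v - 1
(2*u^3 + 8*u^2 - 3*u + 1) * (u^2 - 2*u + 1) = 2*u^5 + 4*u^4 - 17*u^3 + 15*u^2 - 5*u + 1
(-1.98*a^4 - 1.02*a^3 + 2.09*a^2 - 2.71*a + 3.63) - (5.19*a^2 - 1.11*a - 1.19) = -1.98*a^4 - 1.02*a^3 - 3.1*a^2 - 1.6*a + 4.82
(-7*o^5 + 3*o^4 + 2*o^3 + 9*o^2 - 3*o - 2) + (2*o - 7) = -7*o^5 + 3*o^4 + 2*o^3 + 9*o^2 - o - 9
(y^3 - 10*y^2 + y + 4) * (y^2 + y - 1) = y^5 - 9*y^4 - 10*y^3 + 15*y^2 + 3*y - 4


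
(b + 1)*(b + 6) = b^2 + 7*b + 6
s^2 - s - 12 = (s - 4)*(s + 3)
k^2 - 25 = (k - 5)*(k + 5)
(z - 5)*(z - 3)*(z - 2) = z^3 - 10*z^2 + 31*z - 30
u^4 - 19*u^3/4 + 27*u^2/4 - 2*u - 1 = (u - 2)^2*(u - 1)*(u + 1/4)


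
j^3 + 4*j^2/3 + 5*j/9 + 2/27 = (j + 1/3)^2*(j + 2/3)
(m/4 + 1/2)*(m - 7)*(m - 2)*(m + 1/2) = m^4/4 - 13*m^3/8 - 15*m^2/8 + 13*m/2 + 7/2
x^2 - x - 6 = (x - 3)*(x + 2)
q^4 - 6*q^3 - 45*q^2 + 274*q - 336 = (q - 8)*(q - 3)*(q - 2)*(q + 7)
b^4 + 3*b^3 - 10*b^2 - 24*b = b*(b - 3)*(b + 2)*(b + 4)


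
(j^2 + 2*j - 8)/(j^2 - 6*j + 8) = (j + 4)/(j - 4)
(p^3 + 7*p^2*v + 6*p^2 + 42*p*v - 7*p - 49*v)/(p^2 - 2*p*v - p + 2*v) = (p^2 + 7*p*v + 7*p + 49*v)/(p - 2*v)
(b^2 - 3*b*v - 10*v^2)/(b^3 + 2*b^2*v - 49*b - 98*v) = (b - 5*v)/(b^2 - 49)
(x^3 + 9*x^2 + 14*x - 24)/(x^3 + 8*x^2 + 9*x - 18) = (x + 4)/(x + 3)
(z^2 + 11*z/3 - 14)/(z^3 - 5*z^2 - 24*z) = (-z^2 - 11*z/3 + 14)/(z*(-z^2 + 5*z + 24))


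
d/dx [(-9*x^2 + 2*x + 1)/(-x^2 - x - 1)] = (11*x^2 + 20*x - 1)/(x^4 + 2*x^3 + 3*x^2 + 2*x + 1)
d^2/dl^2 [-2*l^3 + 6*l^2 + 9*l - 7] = 12 - 12*l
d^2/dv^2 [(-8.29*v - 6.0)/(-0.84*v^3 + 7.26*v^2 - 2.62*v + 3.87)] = (35.096544*v^5 - 252.531216*v^4 + 251.956344*v^3 + 2300.091984*v^2 - 1965.239388*v - 86.670348)/(0.592704*v^9 - 15.367968*v^8 + 138.369168*v^7 - 486.71604*v^6 + 573.184872*v^5 - 812.544444*v^4 + 497.39878*v^3 - 405.892566*v^2 + 117.718434*v - 57.960603)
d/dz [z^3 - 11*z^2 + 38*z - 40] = 3*z^2 - 22*z + 38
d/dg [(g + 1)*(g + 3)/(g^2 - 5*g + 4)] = (-9*g^2 + 2*g + 31)/(g^4 - 10*g^3 + 33*g^2 - 40*g + 16)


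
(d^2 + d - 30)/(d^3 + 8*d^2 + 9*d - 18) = (d - 5)/(d^2 + 2*d - 3)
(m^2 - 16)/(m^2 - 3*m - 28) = (m - 4)/(m - 7)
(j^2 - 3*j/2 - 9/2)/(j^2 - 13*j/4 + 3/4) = 2*(2*j + 3)/(4*j - 1)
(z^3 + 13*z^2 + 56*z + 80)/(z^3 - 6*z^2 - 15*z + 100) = (z^2 + 9*z + 20)/(z^2 - 10*z + 25)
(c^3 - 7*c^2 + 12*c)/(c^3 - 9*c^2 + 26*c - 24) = c/(c - 2)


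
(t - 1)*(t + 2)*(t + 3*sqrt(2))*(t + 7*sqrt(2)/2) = t^4 + t^3 + 13*sqrt(2)*t^3/2 + 13*sqrt(2)*t^2/2 + 19*t^2 - 13*sqrt(2)*t + 21*t - 42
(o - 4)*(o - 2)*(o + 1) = o^3 - 5*o^2 + 2*o + 8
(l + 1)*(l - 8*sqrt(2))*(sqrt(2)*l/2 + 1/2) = sqrt(2)*l^3/2 - 15*l^2/2 + sqrt(2)*l^2/2 - 15*l/2 - 4*sqrt(2)*l - 4*sqrt(2)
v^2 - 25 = (v - 5)*(v + 5)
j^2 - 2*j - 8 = (j - 4)*(j + 2)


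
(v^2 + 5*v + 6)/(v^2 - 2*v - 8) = (v + 3)/(v - 4)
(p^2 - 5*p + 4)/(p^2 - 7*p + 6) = (p - 4)/(p - 6)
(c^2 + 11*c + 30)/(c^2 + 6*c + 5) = (c + 6)/(c + 1)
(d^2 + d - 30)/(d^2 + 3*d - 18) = (d - 5)/(d - 3)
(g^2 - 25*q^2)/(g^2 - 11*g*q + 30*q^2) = (-g - 5*q)/(-g + 6*q)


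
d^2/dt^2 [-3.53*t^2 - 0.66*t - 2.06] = -7.06000000000000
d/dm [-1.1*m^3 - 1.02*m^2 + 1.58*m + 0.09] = -3.3*m^2 - 2.04*m + 1.58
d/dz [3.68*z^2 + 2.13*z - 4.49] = 7.36*z + 2.13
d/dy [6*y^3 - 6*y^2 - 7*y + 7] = 18*y^2 - 12*y - 7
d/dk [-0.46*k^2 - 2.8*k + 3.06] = -0.92*k - 2.8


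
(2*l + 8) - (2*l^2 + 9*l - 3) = -2*l^2 - 7*l + 11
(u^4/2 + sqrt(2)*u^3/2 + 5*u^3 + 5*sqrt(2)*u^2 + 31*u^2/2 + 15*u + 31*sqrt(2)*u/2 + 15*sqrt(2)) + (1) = u^4/2 + sqrt(2)*u^3/2 + 5*u^3 + 5*sqrt(2)*u^2 + 31*u^2/2 + 15*u + 31*sqrt(2)*u/2 + 1 + 15*sqrt(2)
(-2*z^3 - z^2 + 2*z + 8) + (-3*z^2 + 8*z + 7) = -2*z^3 - 4*z^2 + 10*z + 15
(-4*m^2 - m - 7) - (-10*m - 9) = -4*m^2 + 9*m + 2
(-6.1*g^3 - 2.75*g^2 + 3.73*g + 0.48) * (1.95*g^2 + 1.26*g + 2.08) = -11.895*g^5 - 13.0485*g^4 - 8.8795*g^3 - 0.0842000000000009*g^2 + 8.3632*g + 0.9984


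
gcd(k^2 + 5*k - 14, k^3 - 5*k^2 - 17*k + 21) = 1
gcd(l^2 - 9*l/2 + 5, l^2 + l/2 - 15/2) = l - 5/2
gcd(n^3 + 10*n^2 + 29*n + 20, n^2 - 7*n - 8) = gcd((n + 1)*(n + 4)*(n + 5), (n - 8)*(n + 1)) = n + 1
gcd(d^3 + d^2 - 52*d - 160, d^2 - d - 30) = d + 5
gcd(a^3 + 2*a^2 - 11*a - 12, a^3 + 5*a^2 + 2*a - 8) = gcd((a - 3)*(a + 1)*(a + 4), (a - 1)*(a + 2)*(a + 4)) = a + 4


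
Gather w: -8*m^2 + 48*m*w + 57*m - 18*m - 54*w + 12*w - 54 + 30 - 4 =-8*m^2 + 39*m + w*(48*m - 42) - 28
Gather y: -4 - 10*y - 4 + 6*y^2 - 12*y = 6*y^2 - 22*y - 8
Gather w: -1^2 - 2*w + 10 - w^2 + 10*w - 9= -w^2 + 8*w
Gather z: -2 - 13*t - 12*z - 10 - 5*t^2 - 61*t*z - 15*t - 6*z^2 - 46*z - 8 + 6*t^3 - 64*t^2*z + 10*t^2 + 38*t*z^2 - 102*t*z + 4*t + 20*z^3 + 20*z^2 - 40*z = 6*t^3 + 5*t^2 - 24*t + 20*z^3 + z^2*(38*t + 14) + z*(-64*t^2 - 163*t - 98) - 20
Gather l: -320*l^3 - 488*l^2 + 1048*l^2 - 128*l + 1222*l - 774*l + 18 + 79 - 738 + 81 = -320*l^3 + 560*l^2 + 320*l - 560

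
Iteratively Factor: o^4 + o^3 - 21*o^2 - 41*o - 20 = (o - 5)*(o^3 + 6*o^2 + 9*o + 4) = (o - 5)*(o + 1)*(o^2 + 5*o + 4) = (o - 5)*(o + 1)^2*(o + 4)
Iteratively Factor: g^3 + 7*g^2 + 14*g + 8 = (g + 2)*(g^2 + 5*g + 4) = (g + 1)*(g + 2)*(g + 4)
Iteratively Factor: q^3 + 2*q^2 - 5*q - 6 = (q - 2)*(q^2 + 4*q + 3) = (q - 2)*(q + 3)*(q + 1)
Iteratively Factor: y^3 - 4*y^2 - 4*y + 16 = (y - 2)*(y^2 - 2*y - 8) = (y - 4)*(y - 2)*(y + 2)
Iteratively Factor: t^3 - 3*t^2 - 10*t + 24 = (t - 4)*(t^2 + t - 6) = (t - 4)*(t + 3)*(t - 2)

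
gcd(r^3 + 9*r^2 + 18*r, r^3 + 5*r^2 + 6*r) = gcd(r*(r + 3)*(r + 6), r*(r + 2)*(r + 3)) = r^2 + 3*r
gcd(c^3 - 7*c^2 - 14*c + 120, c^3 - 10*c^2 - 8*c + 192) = c^2 - 2*c - 24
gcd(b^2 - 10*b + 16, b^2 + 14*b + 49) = 1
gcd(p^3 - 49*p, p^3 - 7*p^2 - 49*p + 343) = p^2 - 49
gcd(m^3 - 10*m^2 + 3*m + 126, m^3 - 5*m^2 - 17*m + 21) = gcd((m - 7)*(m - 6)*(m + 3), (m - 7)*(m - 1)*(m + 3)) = m^2 - 4*m - 21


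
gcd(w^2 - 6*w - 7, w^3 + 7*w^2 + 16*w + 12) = 1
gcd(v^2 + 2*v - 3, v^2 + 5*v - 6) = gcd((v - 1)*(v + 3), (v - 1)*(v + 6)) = v - 1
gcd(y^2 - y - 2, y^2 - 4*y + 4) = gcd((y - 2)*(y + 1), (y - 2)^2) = y - 2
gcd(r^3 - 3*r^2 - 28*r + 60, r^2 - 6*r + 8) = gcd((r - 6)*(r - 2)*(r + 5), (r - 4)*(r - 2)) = r - 2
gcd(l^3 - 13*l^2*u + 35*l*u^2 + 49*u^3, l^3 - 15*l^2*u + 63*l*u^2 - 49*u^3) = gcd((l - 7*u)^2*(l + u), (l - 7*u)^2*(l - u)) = l^2 - 14*l*u + 49*u^2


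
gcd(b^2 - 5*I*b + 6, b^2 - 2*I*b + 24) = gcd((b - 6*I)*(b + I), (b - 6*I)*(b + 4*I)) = b - 6*I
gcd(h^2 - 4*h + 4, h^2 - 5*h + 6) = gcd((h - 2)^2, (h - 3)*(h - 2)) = h - 2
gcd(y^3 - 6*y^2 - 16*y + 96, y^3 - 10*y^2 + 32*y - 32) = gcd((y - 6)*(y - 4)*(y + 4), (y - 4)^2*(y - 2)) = y - 4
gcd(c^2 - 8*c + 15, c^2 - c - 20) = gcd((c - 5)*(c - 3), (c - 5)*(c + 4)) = c - 5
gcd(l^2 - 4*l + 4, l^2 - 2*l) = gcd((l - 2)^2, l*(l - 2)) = l - 2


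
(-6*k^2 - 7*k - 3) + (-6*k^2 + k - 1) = -12*k^2 - 6*k - 4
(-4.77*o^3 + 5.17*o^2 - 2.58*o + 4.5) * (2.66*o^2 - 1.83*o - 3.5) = -12.6882*o^5 + 22.4813*o^4 + 0.3711*o^3 - 1.4036*o^2 + 0.795000000000002*o - 15.75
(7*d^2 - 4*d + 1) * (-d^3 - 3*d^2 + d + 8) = -7*d^5 - 17*d^4 + 18*d^3 + 49*d^2 - 31*d + 8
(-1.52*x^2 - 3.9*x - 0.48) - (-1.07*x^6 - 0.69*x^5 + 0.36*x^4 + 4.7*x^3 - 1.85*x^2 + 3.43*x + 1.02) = 1.07*x^6 + 0.69*x^5 - 0.36*x^4 - 4.7*x^3 + 0.33*x^2 - 7.33*x - 1.5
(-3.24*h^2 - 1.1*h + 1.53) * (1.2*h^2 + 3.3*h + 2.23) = -3.888*h^4 - 12.012*h^3 - 9.0192*h^2 + 2.596*h + 3.4119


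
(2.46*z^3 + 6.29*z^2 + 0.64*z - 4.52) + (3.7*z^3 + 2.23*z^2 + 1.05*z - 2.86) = 6.16*z^3 + 8.52*z^2 + 1.69*z - 7.38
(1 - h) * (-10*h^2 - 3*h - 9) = 10*h^3 - 7*h^2 + 6*h - 9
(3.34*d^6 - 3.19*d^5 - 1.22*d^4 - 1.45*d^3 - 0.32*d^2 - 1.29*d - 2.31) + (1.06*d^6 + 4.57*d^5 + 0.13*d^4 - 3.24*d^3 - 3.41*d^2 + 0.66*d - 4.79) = 4.4*d^6 + 1.38*d^5 - 1.09*d^4 - 4.69*d^3 - 3.73*d^2 - 0.63*d - 7.1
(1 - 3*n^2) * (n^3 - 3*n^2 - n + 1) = -3*n^5 + 9*n^4 + 4*n^3 - 6*n^2 - n + 1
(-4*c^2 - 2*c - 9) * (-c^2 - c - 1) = 4*c^4 + 6*c^3 + 15*c^2 + 11*c + 9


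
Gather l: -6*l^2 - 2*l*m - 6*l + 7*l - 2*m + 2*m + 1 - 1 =-6*l^2 + l*(1 - 2*m)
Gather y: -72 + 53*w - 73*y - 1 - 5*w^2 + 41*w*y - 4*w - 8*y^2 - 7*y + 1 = -5*w^2 + 49*w - 8*y^2 + y*(41*w - 80) - 72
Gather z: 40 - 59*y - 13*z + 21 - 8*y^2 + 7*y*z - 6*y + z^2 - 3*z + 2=-8*y^2 - 65*y + z^2 + z*(7*y - 16) + 63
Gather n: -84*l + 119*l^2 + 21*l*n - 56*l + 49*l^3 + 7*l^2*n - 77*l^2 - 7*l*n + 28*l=49*l^3 + 42*l^2 - 112*l + n*(7*l^2 + 14*l)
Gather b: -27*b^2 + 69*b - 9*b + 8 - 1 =-27*b^2 + 60*b + 7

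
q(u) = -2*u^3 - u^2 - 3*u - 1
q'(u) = -6*u^2 - 2*u - 3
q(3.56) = -114.59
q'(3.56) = -86.16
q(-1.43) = 7.09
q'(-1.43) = -12.41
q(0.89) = -5.87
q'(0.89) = -9.53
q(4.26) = -186.55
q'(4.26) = -120.41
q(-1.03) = 3.21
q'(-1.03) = -7.31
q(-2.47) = 30.45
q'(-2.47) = -34.67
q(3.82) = -138.54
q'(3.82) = -98.19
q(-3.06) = 56.12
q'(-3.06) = -53.06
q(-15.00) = 6569.00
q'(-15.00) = -1323.00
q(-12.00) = 3347.00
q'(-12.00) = -843.00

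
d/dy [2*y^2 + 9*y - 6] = 4*y + 9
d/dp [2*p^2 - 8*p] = 4*p - 8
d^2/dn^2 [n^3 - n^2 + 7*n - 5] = 6*n - 2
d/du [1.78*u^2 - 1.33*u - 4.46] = 3.56*u - 1.33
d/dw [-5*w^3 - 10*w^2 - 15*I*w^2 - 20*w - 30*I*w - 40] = -15*w^2 - w*(20 + 30*I) - 20 - 30*I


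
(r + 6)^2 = r^2 + 12*r + 36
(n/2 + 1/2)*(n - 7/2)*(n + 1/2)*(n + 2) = n^4/2 - 35*n^2/8 - 45*n/8 - 7/4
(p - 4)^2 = p^2 - 8*p + 16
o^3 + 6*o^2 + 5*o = o*(o + 1)*(o + 5)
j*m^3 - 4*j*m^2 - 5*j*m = m*(m - 5)*(j*m + j)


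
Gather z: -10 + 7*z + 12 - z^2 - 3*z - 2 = -z^2 + 4*z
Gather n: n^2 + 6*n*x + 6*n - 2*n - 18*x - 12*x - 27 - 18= n^2 + n*(6*x + 4) - 30*x - 45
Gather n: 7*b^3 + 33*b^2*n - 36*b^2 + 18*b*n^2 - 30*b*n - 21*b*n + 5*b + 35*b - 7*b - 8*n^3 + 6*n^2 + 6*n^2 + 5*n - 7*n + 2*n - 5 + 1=7*b^3 - 36*b^2 + 33*b - 8*n^3 + n^2*(18*b + 12) + n*(33*b^2 - 51*b) - 4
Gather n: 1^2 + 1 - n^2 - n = -n^2 - n + 2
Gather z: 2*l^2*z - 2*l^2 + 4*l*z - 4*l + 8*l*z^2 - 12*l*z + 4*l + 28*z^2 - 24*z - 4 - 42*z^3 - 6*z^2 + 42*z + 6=-2*l^2 - 42*z^3 + z^2*(8*l + 22) + z*(2*l^2 - 8*l + 18) + 2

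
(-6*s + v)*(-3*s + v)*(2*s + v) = 36*s^3 - 7*s*v^2 + v^3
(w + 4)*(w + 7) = w^2 + 11*w + 28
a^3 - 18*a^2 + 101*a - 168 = (a - 8)*(a - 7)*(a - 3)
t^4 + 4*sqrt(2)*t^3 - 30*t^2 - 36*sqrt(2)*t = t*(t - 3*sqrt(2))*(t + sqrt(2))*(t + 6*sqrt(2))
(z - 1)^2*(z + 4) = z^3 + 2*z^2 - 7*z + 4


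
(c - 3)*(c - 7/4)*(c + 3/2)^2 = c^4 - 7*c^3/4 - 27*c^2/4 + 81*c/16 + 189/16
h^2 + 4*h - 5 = (h - 1)*(h + 5)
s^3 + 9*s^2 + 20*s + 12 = (s + 1)*(s + 2)*(s + 6)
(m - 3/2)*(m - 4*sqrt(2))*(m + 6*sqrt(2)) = m^3 - 3*m^2/2 + 2*sqrt(2)*m^2 - 48*m - 3*sqrt(2)*m + 72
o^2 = o^2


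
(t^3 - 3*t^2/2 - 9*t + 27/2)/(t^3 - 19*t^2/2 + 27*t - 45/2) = (t + 3)/(t - 5)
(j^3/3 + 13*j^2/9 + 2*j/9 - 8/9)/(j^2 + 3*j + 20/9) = (3*j^3 + 13*j^2 + 2*j - 8)/(9*j^2 + 27*j + 20)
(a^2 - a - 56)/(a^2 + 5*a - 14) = (a - 8)/(a - 2)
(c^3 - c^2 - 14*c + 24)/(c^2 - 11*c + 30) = (c^3 - c^2 - 14*c + 24)/(c^2 - 11*c + 30)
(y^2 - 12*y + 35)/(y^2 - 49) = (y - 5)/(y + 7)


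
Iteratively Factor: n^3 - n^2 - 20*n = (n)*(n^2 - n - 20) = n*(n + 4)*(n - 5)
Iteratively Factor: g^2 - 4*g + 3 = (g - 3)*(g - 1)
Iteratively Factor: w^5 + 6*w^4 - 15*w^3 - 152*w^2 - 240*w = (w + 4)*(w^4 + 2*w^3 - 23*w^2 - 60*w) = (w + 3)*(w + 4)*(w^3 - w^2 - 20*w) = w*(w + 3)*(w + 4)*(w^2 - w - 20) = w*(w + 3)*(w + 4)^2*(w - 5)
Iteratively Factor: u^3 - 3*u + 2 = (u + 2)*(u^2 - 2*u + 1) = (u - 1)*(u + 2)*(u - 1)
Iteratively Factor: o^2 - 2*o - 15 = (o - 5)*(o + 3)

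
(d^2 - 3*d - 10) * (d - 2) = d^3 - 5*d^2 - 4*d + 20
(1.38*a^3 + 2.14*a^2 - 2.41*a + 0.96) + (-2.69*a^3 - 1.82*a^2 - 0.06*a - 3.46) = -1.31*a^3 + 0.32*a^2 - 2.47*a - 2.5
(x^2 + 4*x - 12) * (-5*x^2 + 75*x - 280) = -5*x^4 + 55*x^3 + 80*x^2 - 2020*x + 3360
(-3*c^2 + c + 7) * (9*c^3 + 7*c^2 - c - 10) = -27*c^5 - 12*c^4 + 73*c^3 + 78*c^2 - 17*c - 70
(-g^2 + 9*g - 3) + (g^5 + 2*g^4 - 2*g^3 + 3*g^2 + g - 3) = g^5 + 2*g^4 - 2*g^3 + 2*g^2 + 10*g - 6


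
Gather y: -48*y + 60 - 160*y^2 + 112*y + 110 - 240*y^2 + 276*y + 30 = -400*y^2 + 340*y + 200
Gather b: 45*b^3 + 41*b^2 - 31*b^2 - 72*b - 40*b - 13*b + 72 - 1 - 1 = 45*b^3 + 10*b^2 - 125*b + 70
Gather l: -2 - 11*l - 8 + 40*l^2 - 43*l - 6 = 40*l^2 - 54*l - 16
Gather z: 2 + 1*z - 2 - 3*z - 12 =-2*z - 12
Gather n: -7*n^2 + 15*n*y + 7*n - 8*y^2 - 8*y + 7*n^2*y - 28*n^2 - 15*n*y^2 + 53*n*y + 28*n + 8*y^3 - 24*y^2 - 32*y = n^2*(7*y - 35) + n*(-15*y^2 + 68*y + 35) + 8*y^3 - 32*y^2 - 40*y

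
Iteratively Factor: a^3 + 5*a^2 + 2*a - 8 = (a - 1)*(a^2 + 6*a + 8) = (a - 1)*(a + 2)*(a + 4)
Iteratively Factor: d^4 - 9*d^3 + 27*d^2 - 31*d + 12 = (d - 3)*(d^3 - 6*d^2 + 9*d - 4) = (d - 3)*(d - 1)*(d^2 - 5*d + 4) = (d - 4)*(d - 3)*(d - 1)*(d - 1)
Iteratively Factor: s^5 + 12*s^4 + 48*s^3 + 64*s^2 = (s)*(s^4 + 12*s^3 + 48*s^2 + 64*s) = s*(s + 4)*(s^3 + 8*s^2 + 16*s) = s*(s + 4)^2*(s^2 + 4*s) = s*(s + 4)^3*(s)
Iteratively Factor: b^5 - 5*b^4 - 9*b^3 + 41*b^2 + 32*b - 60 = (b - 3)*(b^4 - 2*b^3 - 15*b^2 - 4*b + 20) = (b - 3)*(b - 1)*(b^3 - b^2 - 16*b - 20) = (b - 5)*(b - 3)*(b - 1)*(b^2 + 4*b + 4) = (b - 5)*(b - 3)*(b - 1)*(b + 2)*(b + 2)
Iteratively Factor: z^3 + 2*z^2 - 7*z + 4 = (z - 1)*(z^2 + 3*z - 4) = (z - 1)^2*(z + 4)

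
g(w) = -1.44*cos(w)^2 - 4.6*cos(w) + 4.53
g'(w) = 2.88*sin(w)*cos(w) + 4.6*sin(w)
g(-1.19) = 2.62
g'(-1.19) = -5.26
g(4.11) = 6.67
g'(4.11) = -2.45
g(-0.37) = -1.01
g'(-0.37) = -2.63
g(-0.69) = 0.13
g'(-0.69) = -4.34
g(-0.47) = -0.72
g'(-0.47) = -3.25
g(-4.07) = 6.77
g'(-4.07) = 2.30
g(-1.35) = 3.45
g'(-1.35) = -5.10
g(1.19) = 2.62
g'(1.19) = 5.26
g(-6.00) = -1.21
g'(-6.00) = 2.06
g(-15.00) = 7.19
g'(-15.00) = -1.57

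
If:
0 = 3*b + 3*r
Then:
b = -r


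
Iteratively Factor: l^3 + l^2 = (l)*(l^2 + l) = l*(l + 1)*(l)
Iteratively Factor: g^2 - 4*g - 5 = (g + 1)*(g - 5)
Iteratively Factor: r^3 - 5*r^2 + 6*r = (r - 3)*(r^2 - 2*r) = r*(r - 3)*(r - 2)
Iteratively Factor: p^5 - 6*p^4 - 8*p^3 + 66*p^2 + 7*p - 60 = (p - 4)*(p^4 - 2*p^3 - 16*p^2 + 2*p + 15) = (p - 4)*(p + 1)*(p^3 - 3*p^2 - 13*p + 15) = (p - 5)*(p - 4)*(p + 1)*(p^2 + 2*p - 3) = (p - 5)*(p - 4)*(p + 1)*(p + 3)*(p - 1)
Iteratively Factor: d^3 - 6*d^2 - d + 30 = (d + 2)*(d^2 - 8*d + 15) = (d - 3)*(d + 2)*(d - 5)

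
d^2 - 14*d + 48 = (d - 8)*(d - 6)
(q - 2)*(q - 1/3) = q^2 - 7*q/3 + 2/3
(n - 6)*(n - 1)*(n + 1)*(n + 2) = n^4 - 4*n^3 - 13*n^2 + 4*n + 12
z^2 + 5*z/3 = z*(z + 5/3)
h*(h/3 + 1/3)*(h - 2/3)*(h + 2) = h^4/3 + 7*h^3/9 - 4*h/9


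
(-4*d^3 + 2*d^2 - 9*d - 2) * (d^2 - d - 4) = -4*d^5 + 6*d^4 + 5*d^3 - d^2 + 38*d + 8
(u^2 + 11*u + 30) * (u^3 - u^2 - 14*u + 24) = u^5 + 10*u^4 + 5*u^3 - 160*u^2 - 156*u + 720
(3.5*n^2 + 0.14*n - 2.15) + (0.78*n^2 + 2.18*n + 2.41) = 4.28*n^2 + 2.32*n + 0.26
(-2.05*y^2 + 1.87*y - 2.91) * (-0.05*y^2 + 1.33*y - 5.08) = 0.1025*y^4 - 2.82*y^3 + 13.0466*y^2 - 13.3699*y + 14.7828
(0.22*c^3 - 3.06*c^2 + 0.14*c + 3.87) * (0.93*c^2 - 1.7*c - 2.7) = 0.2046*c^5 - 3.2198*c^4 + 4.7382*c^3 + 11.6231*c^2 - 6.957*c - 10.449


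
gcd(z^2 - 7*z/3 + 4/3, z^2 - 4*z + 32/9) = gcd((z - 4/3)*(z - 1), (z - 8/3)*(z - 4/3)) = z - 4/3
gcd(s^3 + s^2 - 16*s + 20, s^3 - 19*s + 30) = s^2 + 3*s - 10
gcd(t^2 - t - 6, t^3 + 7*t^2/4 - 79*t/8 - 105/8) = t - 3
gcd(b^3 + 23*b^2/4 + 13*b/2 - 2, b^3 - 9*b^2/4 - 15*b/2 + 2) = b^2 + 7*b/4 - 1/2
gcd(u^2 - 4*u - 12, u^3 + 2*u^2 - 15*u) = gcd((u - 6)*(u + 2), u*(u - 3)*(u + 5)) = 1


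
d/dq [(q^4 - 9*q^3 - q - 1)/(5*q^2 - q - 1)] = 2*q*(5*q^4 - 24*q^3 + 7*q^2 + 16*q + 5)/(25*q^4 - 10*q^3 - 9*q^2 + 2*q + 1)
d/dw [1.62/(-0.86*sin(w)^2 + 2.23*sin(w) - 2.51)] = (2.7864*sin(w) - 3.6126)*cos(w)/(0.86*sin(w)^2 - 2.23*sin(w) + 2.51)^2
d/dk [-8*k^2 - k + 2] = -16*k - 1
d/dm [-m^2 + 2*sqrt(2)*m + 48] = -2*m + 2*sqrt(2)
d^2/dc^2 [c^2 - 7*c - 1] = 2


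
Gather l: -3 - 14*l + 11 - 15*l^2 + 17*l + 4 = -15*l^2 + 3*l + 12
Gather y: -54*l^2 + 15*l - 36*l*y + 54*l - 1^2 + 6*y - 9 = -54*l^2 + 69*l + y*(6 - 36*l) - 10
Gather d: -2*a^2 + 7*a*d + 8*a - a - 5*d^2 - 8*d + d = -2*a^2 + 7*a - 5*d^2 + d*(7*a - 7)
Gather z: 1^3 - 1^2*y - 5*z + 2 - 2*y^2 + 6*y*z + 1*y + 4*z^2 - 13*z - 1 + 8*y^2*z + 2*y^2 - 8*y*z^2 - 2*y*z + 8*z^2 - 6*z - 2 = z^2*(12 - 8*y) + z*(8*y^2 + 4*y - 24)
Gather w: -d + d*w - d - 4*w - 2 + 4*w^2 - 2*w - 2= -2*d + 4*w^2 + w*(d - 6) - 4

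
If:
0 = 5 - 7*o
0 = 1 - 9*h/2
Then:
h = 2/9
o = 5/7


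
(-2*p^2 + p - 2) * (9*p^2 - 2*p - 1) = -18*p^4 + 13*p^3 - 18*p^2 + 3*p + 2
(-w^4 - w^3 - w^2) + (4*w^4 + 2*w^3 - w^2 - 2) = 3*w^4 + w^3 - 2*w^2 - 2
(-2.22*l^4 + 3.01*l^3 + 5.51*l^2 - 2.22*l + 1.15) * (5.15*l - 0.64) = -11.433*l^5 + 16.9223*l^4 + 26.4501*l^3 - 14.9594*l^2 + 7.3433*l - 0.736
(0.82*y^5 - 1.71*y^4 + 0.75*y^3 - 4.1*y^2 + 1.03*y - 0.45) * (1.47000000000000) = 1.2054*y^5 - 2.5137*y^4 + 1.1025*y^3 - 6.027*y^2 + 1.5141*y - 0.6615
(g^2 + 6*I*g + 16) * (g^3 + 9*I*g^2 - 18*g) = g^5 + 15*I*g^4 - 56*g^3 + 36*I*g^2 - 288*g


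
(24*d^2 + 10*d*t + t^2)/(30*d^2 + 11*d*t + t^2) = (4*d + t)/(5*d + t)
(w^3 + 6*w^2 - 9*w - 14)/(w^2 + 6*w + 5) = (w^2 + 5*w - 14)/(w + 5)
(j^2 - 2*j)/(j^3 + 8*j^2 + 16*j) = (j - 2)/(j^2 + 8*j + 16)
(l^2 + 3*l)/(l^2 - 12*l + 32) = l*(l + 3)/(l^2 - 12*l + 32)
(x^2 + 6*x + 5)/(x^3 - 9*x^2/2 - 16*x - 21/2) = 2*(x + 5)/(2*x^2 - 11*x - 21)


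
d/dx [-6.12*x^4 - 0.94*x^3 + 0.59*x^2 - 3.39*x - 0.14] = -24.48*x^3 - 2.82*x^2 + 1.18*x - 3.39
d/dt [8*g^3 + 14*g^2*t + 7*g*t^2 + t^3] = 14*g^2 + 14*g*t + 3*t^2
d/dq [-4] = 0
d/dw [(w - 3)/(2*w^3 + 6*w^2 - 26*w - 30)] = (-w - 3)/(w^4 + 12*w^3 + 46*w^2 + 60*w + 25)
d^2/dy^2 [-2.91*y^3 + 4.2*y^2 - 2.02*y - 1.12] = 8.4 - 17.46*y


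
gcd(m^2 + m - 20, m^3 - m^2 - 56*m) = 1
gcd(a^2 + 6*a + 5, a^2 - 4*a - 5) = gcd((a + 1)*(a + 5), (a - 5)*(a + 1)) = a + 1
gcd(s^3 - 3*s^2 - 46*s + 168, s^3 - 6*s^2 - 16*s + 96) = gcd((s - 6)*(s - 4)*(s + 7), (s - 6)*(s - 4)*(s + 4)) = s^2 - 10*s + 24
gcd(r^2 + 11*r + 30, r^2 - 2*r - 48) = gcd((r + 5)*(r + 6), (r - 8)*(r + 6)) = r + 6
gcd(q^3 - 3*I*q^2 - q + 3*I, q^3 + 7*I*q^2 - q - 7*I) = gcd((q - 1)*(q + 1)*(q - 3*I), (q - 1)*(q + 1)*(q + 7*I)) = q^2 - 1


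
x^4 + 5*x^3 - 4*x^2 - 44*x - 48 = (x - 3)*(x + 2)^2*(x + 4)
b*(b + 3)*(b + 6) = b^3 + 9*b^2 + 18*b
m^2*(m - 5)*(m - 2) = m^4 - 7*m^3 + 10*m^2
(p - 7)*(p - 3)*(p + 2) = p^3 - 8*p^2 + p + 42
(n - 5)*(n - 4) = n^2 - 9*n + 20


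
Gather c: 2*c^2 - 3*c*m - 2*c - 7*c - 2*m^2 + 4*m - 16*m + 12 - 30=2*c^2 + c*(-3*m - 9) - 2*m^2 - 12*m - 18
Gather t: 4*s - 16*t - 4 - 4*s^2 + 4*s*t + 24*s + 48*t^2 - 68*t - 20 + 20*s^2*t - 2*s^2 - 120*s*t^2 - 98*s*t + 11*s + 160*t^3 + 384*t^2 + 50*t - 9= -6*s^2 + 39*s + 160*t^3 + t^2*(432 - 120*s) + t*(20*s^2 - 94*s - 34) - 33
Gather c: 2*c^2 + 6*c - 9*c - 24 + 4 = 2*c^2 - 3*c - 20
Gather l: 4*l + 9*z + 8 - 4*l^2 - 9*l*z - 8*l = -4*l^2 + l*(-9*z - 4) + 9*z + 8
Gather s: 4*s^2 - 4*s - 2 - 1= 4*s^2 - 4*s - 3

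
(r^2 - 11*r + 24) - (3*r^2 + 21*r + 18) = -2*r^2 - 32*r + 6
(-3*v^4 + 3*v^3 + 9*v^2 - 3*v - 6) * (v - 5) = -3*v^5 + 18*v^4 - 6*v^3 - 48*v^2 + 9*v + 30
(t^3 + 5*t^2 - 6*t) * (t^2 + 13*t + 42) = t^5 + 18*t^4 + 101*t^3 + 132*t^2 - 252*t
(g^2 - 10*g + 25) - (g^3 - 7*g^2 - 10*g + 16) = -g^3 + 8*g^2 + 9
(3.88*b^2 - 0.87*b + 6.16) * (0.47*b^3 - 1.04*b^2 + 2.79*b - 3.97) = 1.8236*b^5 - 4.4441*b^4 + 14.6252*b^3 - 24.2373*b^2 + 20.6403*b - 24.4552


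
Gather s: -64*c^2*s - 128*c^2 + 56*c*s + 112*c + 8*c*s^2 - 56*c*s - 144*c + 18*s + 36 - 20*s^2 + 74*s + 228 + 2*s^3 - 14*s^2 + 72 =-128*c^2 - 32*c + 2*s^3 + s^2*(8*c - 34) + s*(92 - 64*c^2) + 336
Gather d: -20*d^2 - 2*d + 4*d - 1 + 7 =-20*d^2 + 2*d + 6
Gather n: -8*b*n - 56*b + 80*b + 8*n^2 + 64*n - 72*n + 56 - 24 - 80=24*b + 8*n^2 + n*(-8*b - 8) - 48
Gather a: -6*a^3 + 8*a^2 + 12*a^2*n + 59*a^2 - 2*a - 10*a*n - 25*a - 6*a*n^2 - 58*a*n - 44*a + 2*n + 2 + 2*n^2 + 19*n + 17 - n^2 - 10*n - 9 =-6*a^3 + a^2*(12*n + 67) + a*(-6*n^2 - 68*n - 71) + n^2 + 11*n + 10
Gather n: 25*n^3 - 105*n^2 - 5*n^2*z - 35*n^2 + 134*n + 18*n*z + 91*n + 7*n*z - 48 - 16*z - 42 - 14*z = 25*n^3 + n^2*(-5*z - 140) + n*(25*z + 225) - 30*z - 90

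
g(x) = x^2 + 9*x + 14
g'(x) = 2*x + 9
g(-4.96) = -6.04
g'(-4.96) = -0.92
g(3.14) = 52.12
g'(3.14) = 15.28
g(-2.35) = -1.63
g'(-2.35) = 4.30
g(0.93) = 23.23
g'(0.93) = 10.86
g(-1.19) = 4.71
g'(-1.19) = 6.62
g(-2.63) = -2.75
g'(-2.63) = 3.74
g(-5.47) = -5.31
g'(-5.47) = -1.94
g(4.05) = 66.85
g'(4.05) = 17.10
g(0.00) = 14.00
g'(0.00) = 9.00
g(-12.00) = 50.00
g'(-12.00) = -15.00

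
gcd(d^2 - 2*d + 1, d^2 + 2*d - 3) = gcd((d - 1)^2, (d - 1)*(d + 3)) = d - 1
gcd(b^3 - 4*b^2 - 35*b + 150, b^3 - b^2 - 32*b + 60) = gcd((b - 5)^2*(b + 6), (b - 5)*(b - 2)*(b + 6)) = b^2 + b - 30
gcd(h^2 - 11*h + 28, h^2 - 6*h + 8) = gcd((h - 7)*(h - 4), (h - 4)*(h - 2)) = h - 4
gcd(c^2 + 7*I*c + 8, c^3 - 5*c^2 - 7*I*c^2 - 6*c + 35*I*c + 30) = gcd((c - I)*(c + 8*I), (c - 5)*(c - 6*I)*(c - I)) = c - I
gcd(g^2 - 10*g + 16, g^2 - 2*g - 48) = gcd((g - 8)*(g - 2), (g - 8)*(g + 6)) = g - 8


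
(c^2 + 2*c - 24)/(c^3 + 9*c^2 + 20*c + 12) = (c - 4)/(c^2 + 3*c + 2)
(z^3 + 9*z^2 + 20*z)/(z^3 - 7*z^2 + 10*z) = (z^2 + 9*z + 20)/(z^2 - 7*z + 10)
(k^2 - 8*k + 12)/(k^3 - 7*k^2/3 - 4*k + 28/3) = 3*(k - 6)/(3*k^2 - k - 14)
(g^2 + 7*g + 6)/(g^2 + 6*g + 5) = (g + 6)/(g + 5)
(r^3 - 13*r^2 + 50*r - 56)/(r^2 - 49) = (r^2 - 6*r + 8)/(r + 7)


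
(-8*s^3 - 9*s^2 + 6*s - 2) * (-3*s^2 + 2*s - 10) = 24*s^5 + 11*s^4 + 44*s^3 + 108*s^2 - 64*s + 20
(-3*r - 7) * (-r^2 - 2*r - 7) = 3*r^3 + 13*r^2 + 35*r + 49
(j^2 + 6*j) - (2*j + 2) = j^2 + 4*j - 2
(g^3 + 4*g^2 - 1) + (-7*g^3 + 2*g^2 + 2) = -6*g^3 + 6*g^2 + 1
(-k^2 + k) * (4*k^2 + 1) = -4*k^4 + 4*k^3 - k^2 + k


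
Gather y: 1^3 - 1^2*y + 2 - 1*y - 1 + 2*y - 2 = 0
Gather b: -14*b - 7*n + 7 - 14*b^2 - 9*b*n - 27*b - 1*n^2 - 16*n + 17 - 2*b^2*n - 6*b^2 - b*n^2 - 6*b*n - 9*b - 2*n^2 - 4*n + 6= b^2*(-2*n - 20) + b*(-n^2 - 15*n - 50) - 3*n^2 - 27*n + 30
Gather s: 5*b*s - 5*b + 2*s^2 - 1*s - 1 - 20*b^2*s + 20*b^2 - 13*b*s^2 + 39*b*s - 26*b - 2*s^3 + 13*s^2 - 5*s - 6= 20*b^2 - 31*b - 2*s^3 + s^2*(15 - 13*b) + s*(-20*b^2 + 44*b - 6) - 7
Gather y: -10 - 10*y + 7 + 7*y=-3*y - 3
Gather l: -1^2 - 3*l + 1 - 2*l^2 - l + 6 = -2*l^2 - 4*l + 6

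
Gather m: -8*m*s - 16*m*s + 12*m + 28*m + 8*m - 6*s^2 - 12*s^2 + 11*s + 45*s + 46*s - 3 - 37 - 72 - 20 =m*(48 - 24*s) - 18*s^2 + 102*s - 132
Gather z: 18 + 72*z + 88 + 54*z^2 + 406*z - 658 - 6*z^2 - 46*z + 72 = 48*z^2 + 432*z - 480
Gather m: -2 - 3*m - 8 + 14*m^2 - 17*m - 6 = 14*m^2 - 20*m - 16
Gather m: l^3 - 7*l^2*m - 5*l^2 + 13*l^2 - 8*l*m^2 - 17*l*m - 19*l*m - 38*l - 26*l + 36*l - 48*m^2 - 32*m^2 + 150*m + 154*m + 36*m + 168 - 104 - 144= l^3 + 8*l^2 - 28*l + m^2*(-8*l - 80) + m*(-7*l^2 - 36*l + 340) - 80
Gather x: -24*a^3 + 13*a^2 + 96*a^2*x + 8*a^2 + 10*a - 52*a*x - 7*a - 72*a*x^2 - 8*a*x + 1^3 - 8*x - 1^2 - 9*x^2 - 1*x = -24*a^3 + 21*a^2 + 3*a + x^2*(-72*a - 9) + x*(96*a^2 - 60*a - 9)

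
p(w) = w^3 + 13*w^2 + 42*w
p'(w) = 3*w^2 + 26*w + 42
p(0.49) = 23.82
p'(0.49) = 55.46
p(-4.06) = -23.16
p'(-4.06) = -14.11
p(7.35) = 1408.06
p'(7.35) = 395.17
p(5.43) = 771.47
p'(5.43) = 271.63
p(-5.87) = -0.86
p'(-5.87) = -7.25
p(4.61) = 567.87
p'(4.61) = 225.62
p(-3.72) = -27.82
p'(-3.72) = -13.20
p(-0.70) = -23.37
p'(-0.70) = 25.27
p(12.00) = 4104.00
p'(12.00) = 786.00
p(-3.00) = -36.00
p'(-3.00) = -9.00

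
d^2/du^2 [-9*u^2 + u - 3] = -18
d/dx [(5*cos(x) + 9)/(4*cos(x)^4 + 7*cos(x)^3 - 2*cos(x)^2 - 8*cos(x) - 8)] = 16*(60*cos(x)^4 + 214*cos(x)^3 + 179*cos(x)^2 - 36*cos(x) - 32)*sin(x)/(16*sin(x)^4 - 24*sin(x)^2 - 11*cos(x) + 7*cos(3*x) - 24)^2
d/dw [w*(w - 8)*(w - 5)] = 3*w^2 - 26*w + 40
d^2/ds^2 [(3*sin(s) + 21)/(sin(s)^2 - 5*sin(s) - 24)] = 3*(sin(s)^5 + 33*sin(s)^4 + 37*sin(s)^3 + 685*sin(s)^2 - 198*sin(s) - 446)/(-sin(s)^2 + 5*sin(s) + 24)^3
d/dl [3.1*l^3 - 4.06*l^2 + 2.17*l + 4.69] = 9.3*l^2 - 8.12*l + 2.17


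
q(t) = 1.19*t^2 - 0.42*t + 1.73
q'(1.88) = 4.05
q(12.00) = 168.05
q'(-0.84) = -2.42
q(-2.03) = 7.49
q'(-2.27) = -5.82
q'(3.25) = 7.32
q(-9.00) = 101.90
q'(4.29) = 9.79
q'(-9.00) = -21.84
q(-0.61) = 2.43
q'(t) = 2.38*t - 0.42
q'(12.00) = 28.14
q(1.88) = 5.15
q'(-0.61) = -1.87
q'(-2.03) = -5.25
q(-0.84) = 2.92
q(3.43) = 14.29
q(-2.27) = 8.82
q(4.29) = 21.83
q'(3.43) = 7.74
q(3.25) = 12.93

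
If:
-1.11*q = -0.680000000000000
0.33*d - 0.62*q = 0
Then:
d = 1.15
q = 0.61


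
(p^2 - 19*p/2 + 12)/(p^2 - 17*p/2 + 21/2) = (p - 8)/(p - 7)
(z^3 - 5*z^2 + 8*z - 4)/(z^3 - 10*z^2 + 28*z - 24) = (z - 1)/(z - 6)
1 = 1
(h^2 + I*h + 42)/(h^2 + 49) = (h - 6*I)/(h - 7*I)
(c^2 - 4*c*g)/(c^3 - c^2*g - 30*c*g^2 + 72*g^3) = c/(c^2 + 3*c*g - 18*g^2)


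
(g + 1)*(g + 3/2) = g^2 + 5*g/2 + 3/2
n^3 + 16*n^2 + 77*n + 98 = (n + 2)*(n + 7)^2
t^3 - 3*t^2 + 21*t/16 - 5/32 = (t - 5/2)*(t - 1/4)^2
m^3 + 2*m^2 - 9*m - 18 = (m - 3)*(m + 2)*(m + 3)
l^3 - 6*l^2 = l^2*(l - 6)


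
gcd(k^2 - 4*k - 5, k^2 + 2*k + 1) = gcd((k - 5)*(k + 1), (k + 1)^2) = k + 1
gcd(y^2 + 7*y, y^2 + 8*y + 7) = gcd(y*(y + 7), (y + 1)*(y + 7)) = y + 7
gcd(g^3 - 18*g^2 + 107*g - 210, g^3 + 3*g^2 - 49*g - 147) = g - 7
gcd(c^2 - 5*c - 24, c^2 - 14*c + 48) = c - 8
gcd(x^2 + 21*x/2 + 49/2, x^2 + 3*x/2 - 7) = x + 7/2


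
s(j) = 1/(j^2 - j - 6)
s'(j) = (1 - 2*j)/(j^2 - j - 6)^2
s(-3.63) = 0.09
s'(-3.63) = 0.07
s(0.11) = -0.16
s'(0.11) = 0.02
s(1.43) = -0.19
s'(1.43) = -0.06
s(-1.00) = -0.25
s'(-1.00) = 0.19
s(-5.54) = 0.03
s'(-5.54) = 0.01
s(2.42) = -0.39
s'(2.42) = -0.58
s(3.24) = 0.80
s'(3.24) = -3.46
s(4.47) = 0.11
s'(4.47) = -0.09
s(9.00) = 0.02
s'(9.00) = 0.00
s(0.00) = -0.17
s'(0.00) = 0.03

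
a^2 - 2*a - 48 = (a - 8)*(a + 6)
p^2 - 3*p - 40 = (p - 8)*(p + 5)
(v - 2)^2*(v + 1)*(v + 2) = v^4 - v^3 - 6*v^2 + 4*v + 8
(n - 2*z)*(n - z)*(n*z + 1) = n^3*z - 3*n^2*z^2 + n^2 + 2*n*z^3 - 3*n*z + 2*z^2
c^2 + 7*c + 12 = (c + 3)*(c + 4)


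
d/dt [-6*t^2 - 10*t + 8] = -12*t - 10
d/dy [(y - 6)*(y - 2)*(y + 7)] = 3*y^2 - 2*y - 44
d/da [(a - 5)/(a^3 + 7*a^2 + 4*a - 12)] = (a^3 + 7*a^2 + 4*a - (a - 5)*(3*a^2 + 14*a + 4) - 12)/(a^3 + 7*a^2 + 4*a - 12)^2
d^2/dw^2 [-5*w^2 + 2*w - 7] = -10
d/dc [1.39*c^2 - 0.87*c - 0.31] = 2.78*c - 0.87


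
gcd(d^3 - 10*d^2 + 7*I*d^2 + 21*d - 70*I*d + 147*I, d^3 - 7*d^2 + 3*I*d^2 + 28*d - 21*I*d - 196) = d^2 + d*(-7 + 7*I) - 49*I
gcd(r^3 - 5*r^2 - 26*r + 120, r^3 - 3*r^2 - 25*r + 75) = r + 5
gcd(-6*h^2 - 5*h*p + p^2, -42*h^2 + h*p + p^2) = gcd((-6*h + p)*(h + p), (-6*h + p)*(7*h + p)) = -6*h + p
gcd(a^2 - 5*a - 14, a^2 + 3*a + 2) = a + 2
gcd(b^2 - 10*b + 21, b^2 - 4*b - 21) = b - 7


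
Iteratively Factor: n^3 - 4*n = (n - 2)*(n^2 + 2*n) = (n - 2)*(n + 2)*(n)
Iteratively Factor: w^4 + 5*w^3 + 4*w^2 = (w)*(w^3 + 5*w^2 + 4*w) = w*(w + 1)*(w^2 + 4*w) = w^2*(w + 1)*(w + 4)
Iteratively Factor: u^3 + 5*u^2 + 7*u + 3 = (u + 1)*(u^2 + 4*u + 3) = (u + 1)^2*(u + 3)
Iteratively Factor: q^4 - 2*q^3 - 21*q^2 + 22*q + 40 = (q - 5)*(q^3 + 3*q^2 - 6*q - 8) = (q - 5)*(q + 4)*(q^2 - q - 2) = (q - 5)*(q - 2)*(q + 4)*(q + 1)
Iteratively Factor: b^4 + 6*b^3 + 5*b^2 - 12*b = (b)*(b^3 + 6*b^2 + 5*b - 12) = b*(b + 4)*(b^2 + 2*b - 3) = b*(b - 1)*(b + 4)*(b + 3)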